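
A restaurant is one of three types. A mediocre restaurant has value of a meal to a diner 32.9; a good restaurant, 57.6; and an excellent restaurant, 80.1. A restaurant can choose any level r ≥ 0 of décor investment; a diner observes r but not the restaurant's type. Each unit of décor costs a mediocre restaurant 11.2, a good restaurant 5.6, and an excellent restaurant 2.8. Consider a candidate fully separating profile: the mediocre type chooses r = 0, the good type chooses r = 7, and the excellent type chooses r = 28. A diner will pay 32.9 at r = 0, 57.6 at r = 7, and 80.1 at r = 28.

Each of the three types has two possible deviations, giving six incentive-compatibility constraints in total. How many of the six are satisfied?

3

Good (own payoff 57.6 − 5.6×7 = 18.4): to r=0 gives 32.9 → profitable ✗; to r=28 gives 80.1 − 5.6×28 = -76.7 → no gain ✓.
Mediocre (own payoff 32.9): to r=7 gives 57.6 − 11.2×7 = -20.8 → no gain ✓; to r=28 gives 80.1 − 11.2×28 = -233.5 → no gain ✓.
Excellent (own payoff 80.1 − 2.8×28 = 1.7): to r=0 gives 32.9 → profitable ✗; to r=7 gives 57.6 − 2.8×7 = 38 → profitable ✗.
3 of the 6 constraints hold; not an equilibrium.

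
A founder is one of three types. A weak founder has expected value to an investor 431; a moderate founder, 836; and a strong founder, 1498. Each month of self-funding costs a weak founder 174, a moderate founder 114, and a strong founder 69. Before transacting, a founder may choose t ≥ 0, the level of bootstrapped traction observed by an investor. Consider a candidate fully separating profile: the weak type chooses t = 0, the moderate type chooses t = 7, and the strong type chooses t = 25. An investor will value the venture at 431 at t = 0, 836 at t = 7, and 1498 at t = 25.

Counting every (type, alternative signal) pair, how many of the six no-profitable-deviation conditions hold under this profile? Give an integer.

3

Moderate (own payoff 836 − 114×7 = 38): to t=0 gives 431 → profitable ✗; to t=25 gives 1498 − 114×25 = -1352 → no gain ✓.
Weak (own payoff 431): to t=7 gives 836 − 174×7 = -382 → no gain ✓; to t=25 gives 1498 − 174×25 = -2852 → no gain ✓.
Strong (own payoff 1498 − 69×25 = -227): to t=0 gives 431 → profitable ✗; to t=7 gives 836 − 69×7 = 353 → profitable ✗.
3 of the 6 constraints hold; not an equilibrium.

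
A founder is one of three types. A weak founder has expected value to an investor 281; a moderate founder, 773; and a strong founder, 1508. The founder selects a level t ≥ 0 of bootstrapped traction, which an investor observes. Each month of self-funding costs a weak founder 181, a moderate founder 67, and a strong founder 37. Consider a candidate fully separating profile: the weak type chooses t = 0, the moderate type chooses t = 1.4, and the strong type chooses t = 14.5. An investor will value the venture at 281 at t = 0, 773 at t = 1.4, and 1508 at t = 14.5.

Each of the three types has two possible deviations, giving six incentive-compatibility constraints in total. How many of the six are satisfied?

Strong (own payoff 1508 − 37×14.5 = 971.5): to t=0 gives 281 → no gain ✓; to t=1.4 gives 773 − 37×1.4 = 721.2 → no gain ✓.
Weak (own payoff 281): to t=1.4 gives 773 − 181×1.4 = 519.6 → profitable ✗; to t=14.5 gives 1508 − 181×14.5 = -1116.5 → no gain ✓.
Moderate (own payoff 773 − 67×1.4 = 679.2): to t=0 gives 281 → no gain ✓; to t=14.5 gives 1508 − 67×14.5 = 536.5 → no gain ✓.
5 of the 6 constraints hold; not an equilibrium.

5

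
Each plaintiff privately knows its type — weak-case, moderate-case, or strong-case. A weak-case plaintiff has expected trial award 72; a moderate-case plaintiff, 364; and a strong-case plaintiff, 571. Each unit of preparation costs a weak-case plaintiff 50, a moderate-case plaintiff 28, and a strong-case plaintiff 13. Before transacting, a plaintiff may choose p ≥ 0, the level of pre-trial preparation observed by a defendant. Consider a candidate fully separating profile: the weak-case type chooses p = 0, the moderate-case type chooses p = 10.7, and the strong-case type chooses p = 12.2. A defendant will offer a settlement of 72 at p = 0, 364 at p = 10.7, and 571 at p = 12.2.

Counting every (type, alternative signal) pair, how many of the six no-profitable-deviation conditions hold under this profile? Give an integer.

Strong-case (own payoff 571 − 13×12.2 = 412.4): to p=0 gives 72 → no gain ✓; to p=10.7 gives 364 − 13×10.7 = 224.9 → no gain ✓.
Weak-case (own payoff 72): to p=10.7 gives 364 − 50×10.7 = -171 → no gain ✓; to p=12.2 gives 571 − 50×12.2 = -39 → no gain ✓.
Moderate-case (own payoff 364 − 28×10.7 = 64.4): to p=0 gives 72 → profitable ✗; to p=12.2 gives 571 − 28×12.2 = 229.4 → profitable ✗.
4 of the 6 constraints hold; not an equilibrium.

4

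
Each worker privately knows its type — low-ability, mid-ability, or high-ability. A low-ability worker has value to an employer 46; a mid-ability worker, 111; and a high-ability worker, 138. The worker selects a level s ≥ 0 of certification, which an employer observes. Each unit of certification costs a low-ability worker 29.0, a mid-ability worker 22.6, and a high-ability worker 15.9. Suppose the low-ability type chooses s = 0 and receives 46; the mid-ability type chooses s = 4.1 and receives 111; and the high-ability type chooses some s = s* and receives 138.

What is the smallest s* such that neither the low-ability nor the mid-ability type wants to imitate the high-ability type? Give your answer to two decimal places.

Low-ability type (on-path payoff 46) won't mimic when 46 ≥ 138 − 29.0·s*, i.e. s* ≥ 3.17.
Mid-ability type (on-path payoff 111 − 22.6×4.1 = 18.34) won't mimic when 18.34 ≥ 138 − 22.6·s*, i.e. s* ≥ 5.29.
Both must hold, so s* = max(3.17, 5.29) = 5.29. The mid-ability type's constraint binds.

5.29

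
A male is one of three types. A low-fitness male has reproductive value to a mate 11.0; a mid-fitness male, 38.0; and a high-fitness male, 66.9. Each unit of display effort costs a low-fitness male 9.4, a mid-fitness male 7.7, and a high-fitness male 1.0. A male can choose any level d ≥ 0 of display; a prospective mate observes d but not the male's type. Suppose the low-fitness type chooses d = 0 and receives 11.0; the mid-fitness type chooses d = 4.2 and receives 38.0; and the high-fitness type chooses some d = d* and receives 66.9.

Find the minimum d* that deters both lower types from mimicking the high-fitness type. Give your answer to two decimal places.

7.95

Low-fitness type (on-path payoff 11.0) won't mimic when 11.0 ≥ 66.9 − 9.4·d*, i.e. d* ≥ 5.95.
Mid-fitness type (on-path payoff 38.0 − 7.7×4.2 = 5.66) won't mimic when 5.66 ≥ 66.9 − 7.7·d*, i.e. d* ≥ 7.95.
Both must hold, so d* = max(5.95, 7.95) = 7.95. The mid-fitness type's constraint binds.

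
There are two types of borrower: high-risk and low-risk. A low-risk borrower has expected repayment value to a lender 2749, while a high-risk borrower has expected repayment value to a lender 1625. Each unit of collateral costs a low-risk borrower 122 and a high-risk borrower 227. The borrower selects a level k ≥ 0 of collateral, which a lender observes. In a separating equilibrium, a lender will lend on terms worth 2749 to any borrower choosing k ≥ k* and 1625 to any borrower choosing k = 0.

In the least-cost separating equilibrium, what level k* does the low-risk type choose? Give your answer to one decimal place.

A high-risk borrower choosing k = 0 receives 1625.
Imitating at k* instead would pay 2749 at cost 227·k*, netting 2749 − 227·k*.
Indifference: 1625 = 2749 − 227·k*, so k* = (2749 − 1625) / 227 ≈ 5.0.
This is the high-risk type's binding incentive-compatibility constraint; any k ≥ 5.0 sustains separation on that side.

5.0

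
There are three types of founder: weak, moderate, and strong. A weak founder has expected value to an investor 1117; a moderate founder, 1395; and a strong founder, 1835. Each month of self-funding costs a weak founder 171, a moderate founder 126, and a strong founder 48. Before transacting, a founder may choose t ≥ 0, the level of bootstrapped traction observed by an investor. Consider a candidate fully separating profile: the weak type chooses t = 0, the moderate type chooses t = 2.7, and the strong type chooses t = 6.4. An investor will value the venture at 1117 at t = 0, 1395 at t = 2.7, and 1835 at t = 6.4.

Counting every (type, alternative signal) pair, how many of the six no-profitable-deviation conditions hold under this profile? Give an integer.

Strong (own payoff 1835 − 48×6.4 = 1527.8): to t=0 gives 1117 → no gain ✓; to t=2.7 gives 1395 − 48×2.7 = 1265.4 → no gain ✓.
Weak (own payoff 1117): to t=2.7 gives 1395 − 171×2.7 = 933.3 → no gain ✓; to t=6.4 gives 1835 − 171×6.4 = 740.6 → no gain ✓.
Moderate (own payoff 1395 − 126×2.7 = 1054.8): to t=0 gives 1117 → profitable ✗; to t=6.4 gives 1835 − 126×6.4 = 1028.6 → no gain ✓.
5 of the 6 constraints hold; not an equilibrium.

5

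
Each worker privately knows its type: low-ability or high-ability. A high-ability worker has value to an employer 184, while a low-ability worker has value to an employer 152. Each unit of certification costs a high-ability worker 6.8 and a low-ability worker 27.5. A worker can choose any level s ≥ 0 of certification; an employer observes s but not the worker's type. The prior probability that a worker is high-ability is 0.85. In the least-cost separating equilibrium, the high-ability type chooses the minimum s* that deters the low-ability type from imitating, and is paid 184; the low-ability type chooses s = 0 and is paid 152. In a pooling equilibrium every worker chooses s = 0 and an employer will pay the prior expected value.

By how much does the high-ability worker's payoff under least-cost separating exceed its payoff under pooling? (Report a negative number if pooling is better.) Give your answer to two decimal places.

-3.11

Least-cost separating signal: s* solves 152 = 184 − 27.5·s*, so s* = (184 − 152)/27.5 ≈ 1.1636.
High-ability type's separating payoff: 184 − 6.8 × s* = 184 − 6.8 × (184 − 152)/27.5 = 184 − 217.6/27.5 ≈ 176.0873.
Pooling payoff: 0.85 × 184 + 0.15 × 152 = 179.2.
Difference: 176.0873 − 179.2 = -3.1127, i.e. -3.11 to two decimal places.
The high-ability type would prefer the pooling outcome.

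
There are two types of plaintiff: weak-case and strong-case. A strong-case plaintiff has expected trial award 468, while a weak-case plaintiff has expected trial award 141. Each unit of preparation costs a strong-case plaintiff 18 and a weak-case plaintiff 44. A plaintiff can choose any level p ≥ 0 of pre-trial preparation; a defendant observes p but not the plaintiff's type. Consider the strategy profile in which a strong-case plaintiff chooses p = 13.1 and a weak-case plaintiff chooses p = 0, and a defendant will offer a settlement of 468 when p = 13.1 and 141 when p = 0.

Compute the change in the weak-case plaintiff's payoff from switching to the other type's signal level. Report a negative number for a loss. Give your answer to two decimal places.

-249.40

Playing p = 0 the weak-case plaintiff receives 141.
Deviating to p = 13.1 brings payment 468 at cost 44 × 13.1 = 576.4, netting -108.4.
Gain from deviating: -108.4 − 141 = -249.40.
The gain is negative, so the weak-case type's incentive-compatibility constraint is satisfied.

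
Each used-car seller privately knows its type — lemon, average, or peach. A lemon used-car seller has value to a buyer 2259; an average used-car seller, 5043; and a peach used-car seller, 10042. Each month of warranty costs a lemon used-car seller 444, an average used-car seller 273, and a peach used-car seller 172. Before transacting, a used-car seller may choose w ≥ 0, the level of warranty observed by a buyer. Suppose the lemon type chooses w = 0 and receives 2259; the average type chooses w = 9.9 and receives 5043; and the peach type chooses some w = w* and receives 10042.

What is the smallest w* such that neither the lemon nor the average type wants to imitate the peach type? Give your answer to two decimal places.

28.21

Lemon type (on-path payoff 2259) won't mimic when 2259 ≥ 10042 − 444·w*, i.e. w* ≥ 17.53.
Average type (on-path payoff 5043 − 273×9.9 = 2340.3) won't mimic when 2340.3 ≥ 10042 − 273·w*, i.e. w* ≥ 28.21.
Both must hold, so w* = max(17.53, 28.21) = 28.21. The average type's constraint binds.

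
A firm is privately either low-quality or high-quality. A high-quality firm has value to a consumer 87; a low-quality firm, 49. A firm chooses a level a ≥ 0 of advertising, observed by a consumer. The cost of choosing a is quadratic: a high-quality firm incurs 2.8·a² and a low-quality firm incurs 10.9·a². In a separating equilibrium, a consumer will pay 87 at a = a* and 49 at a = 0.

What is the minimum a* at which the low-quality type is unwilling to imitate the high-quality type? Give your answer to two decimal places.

1.87

The low-quality type at a = 0 receives 49; imitating at a* yields 87 − 10.9·a*².
Indifference: 49 = 87 − 10.9·a*², so a*² = (87 − 49) / 10.9 ≈ 3.4862.
a* = √3.4862 ≈ 1.87.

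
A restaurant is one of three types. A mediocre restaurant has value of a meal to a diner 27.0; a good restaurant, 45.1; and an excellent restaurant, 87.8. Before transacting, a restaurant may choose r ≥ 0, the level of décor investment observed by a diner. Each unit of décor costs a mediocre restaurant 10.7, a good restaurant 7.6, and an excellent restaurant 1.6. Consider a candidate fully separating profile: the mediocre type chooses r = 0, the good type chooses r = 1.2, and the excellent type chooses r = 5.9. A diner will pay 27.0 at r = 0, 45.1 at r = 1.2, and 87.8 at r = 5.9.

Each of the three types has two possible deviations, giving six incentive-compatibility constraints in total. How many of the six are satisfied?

4

Good (own payoff 45.1 − 7.6×1.2 = 35.98): to r=0 gives 27.0 → no gain ✓; to r=5.9 gives 87.8 − 7.6×5.9 = 42.96 → profitable ✗.
Excellent (own payoff 87.8 − 1.6×5.9 = 78.36): to r=0 gives 27.0 → no gain ✓; to r=1.2 gives 45.1 − 1.6×1.2 = 43.18 → no gain ✓.
Mediocre (own payoff 27.0): to r=1.2 gives 45.1 − 10.7×1.2 = 32.26 → profitable ✗; to r=5.9 gives 87.8 − 10.7×5.9 = 24.67 → no gain ✓.
4 of the 6 constraints hold; not an equilibrium.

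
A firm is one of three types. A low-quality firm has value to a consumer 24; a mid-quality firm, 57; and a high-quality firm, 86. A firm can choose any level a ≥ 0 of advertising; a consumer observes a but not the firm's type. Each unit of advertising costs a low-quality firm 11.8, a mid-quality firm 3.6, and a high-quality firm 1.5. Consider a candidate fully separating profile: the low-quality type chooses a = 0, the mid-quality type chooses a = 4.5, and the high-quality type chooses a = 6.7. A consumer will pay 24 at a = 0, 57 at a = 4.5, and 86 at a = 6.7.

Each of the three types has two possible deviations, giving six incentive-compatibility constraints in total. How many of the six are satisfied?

5

Low-quality (own payoff 24): to a=4.5 gives 57 − 11.8×4.5 = 3.9 → no gain ✓; to a=6.7 gives 86 − 11.8×6.7 = 6.94 → no gain ✓.
High-quality (own payoff 86 − 1.5×6.7 = 75.95): to a=0 gives 24 → no gain ✓; to a=4.5 gives 57 − 1.5×4.5 = 50.25 → no gain ✓.
Mid-quality (own payoff 57 − 3.6×4.5 = 40.8): to a=0 gives 24 → no gain ✓; to a=6.7 gives 86 − 3.6×6.7 = 61.88 → profitable ✗.
5 of the 6 constraints hold; not an equilibrium.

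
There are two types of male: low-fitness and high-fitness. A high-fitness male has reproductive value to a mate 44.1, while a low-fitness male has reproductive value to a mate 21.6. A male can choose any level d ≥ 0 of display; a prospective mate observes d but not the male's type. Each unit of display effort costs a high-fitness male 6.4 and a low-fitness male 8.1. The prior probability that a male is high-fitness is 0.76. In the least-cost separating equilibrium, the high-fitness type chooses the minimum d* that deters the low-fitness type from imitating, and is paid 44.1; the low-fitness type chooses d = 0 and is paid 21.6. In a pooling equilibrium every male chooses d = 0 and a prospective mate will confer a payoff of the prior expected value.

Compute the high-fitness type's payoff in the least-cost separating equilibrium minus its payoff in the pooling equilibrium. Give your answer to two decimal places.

Least-cost separating signal: d* solves 21.6 = 44.1 − 8.1·d*, so d* = (44.1 − 21.6)/8.1 ≈ 2.7778.
High-fitness type's separating payoff: 44.1 − 6.4 × d* = 44.1 − 6.4 × (44.1 − 21.6)/8.1 = 44.1 − 144/8.1 ≈ 26.3222.
Pooling payoff: 0.76 × 44.1 + 0.24 × 21.6 = 38.7.
Difference: 26.3222 − 38.7 = -12.3778, i.e. -12.38 to two decimal places.
The high-fitness type would prefer the pooling outcome.

-12.38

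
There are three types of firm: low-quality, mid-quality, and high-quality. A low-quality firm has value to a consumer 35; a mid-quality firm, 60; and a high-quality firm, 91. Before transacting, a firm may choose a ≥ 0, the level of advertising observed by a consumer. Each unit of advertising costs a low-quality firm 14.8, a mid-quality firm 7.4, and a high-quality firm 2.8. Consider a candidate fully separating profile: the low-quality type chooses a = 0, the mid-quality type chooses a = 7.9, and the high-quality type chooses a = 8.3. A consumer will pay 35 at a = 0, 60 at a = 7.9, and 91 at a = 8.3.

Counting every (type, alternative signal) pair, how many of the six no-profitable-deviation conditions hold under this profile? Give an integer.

4

High-quality (own payoff 91 − 2.8×8.3 = 67.76): to a=0 gives 35 → no gain ✓; to a=7.9 gives 60 − 2.8×7.9 = 37.88 → no gain ✓.
Mid-quality (own payoff 60 − 7.4×7.9 = 1.54): to a=0 gives 35 → profitable ✗; to a=8.3 gives 91 − 7.4×8.3 = 29.58 → profitable ✗.
Low-quality (own payoff 35): to a=7.9 gives 60 − 14.8×7.9 = -56.92 → no gain ✓; to a=8.3 gives 91 − 14.8×8.3 = -31.84 → no gain ✓.
4 of the 6 constraints hold; not an equilibrium.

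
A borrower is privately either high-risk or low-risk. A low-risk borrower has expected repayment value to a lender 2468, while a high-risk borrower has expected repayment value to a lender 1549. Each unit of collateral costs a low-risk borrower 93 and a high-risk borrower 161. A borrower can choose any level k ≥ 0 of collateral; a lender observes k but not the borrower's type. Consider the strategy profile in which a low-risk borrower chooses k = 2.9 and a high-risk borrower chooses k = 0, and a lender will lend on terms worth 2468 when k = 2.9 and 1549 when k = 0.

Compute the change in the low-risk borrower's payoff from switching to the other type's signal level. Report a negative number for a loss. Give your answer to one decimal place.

Playing k = 2.9 the low-risk borrower receives 2468 − 93 × 2.9 = 2198.3.
Deviating to k = 0 yields 1549 instead.
Gain from deviating: 1549 − 2198.3 = -649.3.
The gain is negative, so the low-risk type's incentive-compatibility constraint is satisfied.

-649.3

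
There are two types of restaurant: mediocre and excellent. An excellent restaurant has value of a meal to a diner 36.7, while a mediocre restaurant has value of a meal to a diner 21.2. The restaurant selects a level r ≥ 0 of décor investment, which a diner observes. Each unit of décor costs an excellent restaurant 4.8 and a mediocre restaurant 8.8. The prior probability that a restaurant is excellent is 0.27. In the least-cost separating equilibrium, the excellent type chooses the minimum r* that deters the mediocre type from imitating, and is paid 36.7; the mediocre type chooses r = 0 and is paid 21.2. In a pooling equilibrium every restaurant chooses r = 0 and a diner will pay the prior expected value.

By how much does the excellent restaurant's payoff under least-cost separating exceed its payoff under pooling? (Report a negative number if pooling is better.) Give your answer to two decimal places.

2.86

Least-cost separating signal: r* solves 21.2 = 36.7 − 8.8·r*, so r* = (36.7 − 21.2)/8.8 ≈ 1.7614.
Excellent type's separating payoff: 36.7 − 4.8 × r* = 36.7 − 4.8 × (36.7 − 21.2)/8.8 = 36.7 − 74.4/8.8 ≈ 28.2455.
Pooling payoff: 0.27 × 36.7 + 0.73 × 21.2 = 25.385.
Difference: 28.2455 − 25.385 = 2.8605, i.e. 2.86 to two decimal places.
The excellent type prefers to separate.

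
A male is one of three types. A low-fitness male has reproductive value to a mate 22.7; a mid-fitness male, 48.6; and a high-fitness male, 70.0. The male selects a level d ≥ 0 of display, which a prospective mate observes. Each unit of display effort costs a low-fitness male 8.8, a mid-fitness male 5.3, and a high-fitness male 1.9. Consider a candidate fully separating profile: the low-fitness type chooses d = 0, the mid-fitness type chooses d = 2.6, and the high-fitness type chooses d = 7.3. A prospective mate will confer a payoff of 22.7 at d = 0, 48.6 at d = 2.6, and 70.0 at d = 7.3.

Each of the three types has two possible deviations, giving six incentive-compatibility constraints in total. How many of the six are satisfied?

Mid-fitness (own payoff 48.6 − 5.3×2.6 = 34.82): to d=0 gives 22.7 → no gain ✓; to d=7.3 gives 70.0 − 5.3×7.3 = 31.31 → no gain ✓.
High-fitness (own payoff 70.0 − 1.9×7.3 = 56.13): to d=0 gives 22.7 → no gain ✓; to d=2.6 gives 48.6 − 1.9×2.6 = 43.66 → no gain ✓.
Low-fitness (own payoff 22.7): to d=2.6 gives 48.6 − 8.8×2.6 = 25.72 → profitable ✗; to d=7.3 gives 70.0 − 8.8×7.3 = 5.76 → no gain ✓.
5 of the 6 constraints hold; not an equilibrium.

5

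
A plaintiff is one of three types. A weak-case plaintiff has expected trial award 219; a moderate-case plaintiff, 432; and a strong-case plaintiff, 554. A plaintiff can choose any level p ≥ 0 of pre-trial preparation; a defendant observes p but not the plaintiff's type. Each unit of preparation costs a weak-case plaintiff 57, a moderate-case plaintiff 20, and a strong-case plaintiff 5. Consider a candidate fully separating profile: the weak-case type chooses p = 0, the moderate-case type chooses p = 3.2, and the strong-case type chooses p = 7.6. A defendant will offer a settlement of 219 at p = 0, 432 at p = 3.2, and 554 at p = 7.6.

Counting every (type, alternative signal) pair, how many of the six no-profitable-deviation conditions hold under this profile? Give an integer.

4

Moderate-case (own payoff 432 − 20×3.2 = 368): to p=0 gives 219 → no gain ✓; to p=7.6 gives 554 − 20×7.6 = 402 → profitable ✗.
Weak-case (own payoff 219): to p=3.2 gives 432 − 57×3.2 = 249.6 → profitable ✗; to p=7.6 gives 554 − 57×7.6 = 120.8 → no gain ✓.
Strong-case (own payoff 554 − 5×7.6 = 516): to p=0 gives 219 → no gain ✓; to p=3.2 gives 432 − 5×3.2 = 416 → no gain ✓.
4 of the 6 constraints hold; not an equilibrium.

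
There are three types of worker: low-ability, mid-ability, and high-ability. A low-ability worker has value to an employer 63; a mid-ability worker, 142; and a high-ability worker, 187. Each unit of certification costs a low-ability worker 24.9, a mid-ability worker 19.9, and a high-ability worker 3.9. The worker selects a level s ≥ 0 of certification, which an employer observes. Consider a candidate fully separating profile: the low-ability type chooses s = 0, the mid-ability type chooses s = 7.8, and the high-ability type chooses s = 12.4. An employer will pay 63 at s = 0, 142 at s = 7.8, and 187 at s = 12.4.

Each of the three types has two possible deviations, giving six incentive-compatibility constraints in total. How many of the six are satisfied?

Mid-ability (own payoff 142 − 19.9×7.8 = -13.22): to s=0 gives 63 → profitable ✗; to s=12.4 gives 187 − 19.9×12.4 = -59.76 → no gain ✓.
High-ability (own payoff 187 − 3.9×12.4 = 138.64): to s=0 gives 63 → no gain ✓; to s=7.8 gives 142 − 3.9×7.8 = 111.58 → no gain ✓.
Low-ability (own payoff 63): to s=7.8 gives 142 − 24.9×7.8 = -52.22 → no gain ✓; to s=12.4 gives 187 − 24.9×12.4 = -121.76 → no gain ✓.
5 of the 6 constraints hold; not an equilibrium.

5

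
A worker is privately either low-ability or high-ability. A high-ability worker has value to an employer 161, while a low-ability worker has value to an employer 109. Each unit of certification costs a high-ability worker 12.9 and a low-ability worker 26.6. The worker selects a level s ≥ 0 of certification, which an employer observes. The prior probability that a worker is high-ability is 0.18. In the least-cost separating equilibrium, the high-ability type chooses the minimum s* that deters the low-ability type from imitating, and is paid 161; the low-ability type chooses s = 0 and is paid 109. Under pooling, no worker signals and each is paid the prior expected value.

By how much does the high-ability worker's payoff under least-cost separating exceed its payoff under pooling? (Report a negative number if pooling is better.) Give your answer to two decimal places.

17.42

Least-cost separating signal: s* solves 109 = 161 − 26.6·s*, so s* = (161 − 109)/26.6 ≈ 1.9549.
High-ability type's separating payoff: 161 − 12.9 × s* = 161 − 12.9 × (161 − 109)/26.6 = 161 − 670.8/26.6 ≈ 135.7820.
Pooling payoff: 0.18 × 161 + 0.82 × 109 = 118.36.
Difference: 135.7820 − 118.36 = 17.422, i.e. 17.42 to two decimal places.
The high-ability type prefers to separate.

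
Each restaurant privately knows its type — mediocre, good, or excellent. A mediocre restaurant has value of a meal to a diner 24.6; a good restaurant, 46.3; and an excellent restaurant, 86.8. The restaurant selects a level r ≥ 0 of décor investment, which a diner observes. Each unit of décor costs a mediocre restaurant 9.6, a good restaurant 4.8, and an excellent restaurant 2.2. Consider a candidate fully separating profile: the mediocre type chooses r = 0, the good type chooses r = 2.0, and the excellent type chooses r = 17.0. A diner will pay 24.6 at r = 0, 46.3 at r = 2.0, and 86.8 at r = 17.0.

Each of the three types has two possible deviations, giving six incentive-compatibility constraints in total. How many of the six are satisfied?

5

Good (own payoff 46.3 − 4.8×2.0 = 36.7): to r=0 gives 24.6 → no gain ✓; to r=17.0 gives 86.8 − 4.8×17.0 = 5.2 → no gain ✓.
Excellent (own payoff 86.8 − 2.2×17.0 = 49.4): to r=0 gives 24.6 → no gain ✓; to r=2.0 gives 46.3 − 2.2×2.0 = 41.9 → no gain ✓.
Mediocre (own payoff 24.6): to r=2.0 gives 46.3 − 9.6×2.0 = 27.1 → profitable ✗; to r=17.0 gives 86.8 − 9.6×17.0 = -76.4 → no gain ✓.
5 of the 6 constraints hold; not an equilibrium.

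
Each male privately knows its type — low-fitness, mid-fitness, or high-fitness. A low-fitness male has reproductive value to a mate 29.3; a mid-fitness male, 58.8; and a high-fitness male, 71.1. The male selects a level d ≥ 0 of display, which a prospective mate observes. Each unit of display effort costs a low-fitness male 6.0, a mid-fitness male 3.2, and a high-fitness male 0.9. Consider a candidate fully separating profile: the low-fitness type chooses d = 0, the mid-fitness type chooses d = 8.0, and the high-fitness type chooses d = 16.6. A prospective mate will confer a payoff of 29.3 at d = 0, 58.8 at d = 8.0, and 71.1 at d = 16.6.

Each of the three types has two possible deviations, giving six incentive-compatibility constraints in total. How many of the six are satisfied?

6

Mid-fitness (own payoff 58.8 − 3.2×8.0 = 33.2): to d=0 gives 29.3 → no gain ✓; to d=16.6 gives 71.1 − 3.2×16.6 = 17.98 → no gain ✓.
Low-fitness (own payoff 29.3): to d=8.0 gives 58.8 − 6.0×8.0 = 10.8 → no gain ✓; to d=16.6 gives 71.1 − 6.0×16.6 = -28.5 → no gain ✓.
High-fitness (own payoff 71.1 − 0.9×16.6 = 56.16): to d=0 gives 29.3 → no gain ✓; to d=8.0 gives 58.8 − 0.9×8.0 = 51.6 → no gain ✓.
6 of the 6 constraints hold; this profile is a separating equilibrium.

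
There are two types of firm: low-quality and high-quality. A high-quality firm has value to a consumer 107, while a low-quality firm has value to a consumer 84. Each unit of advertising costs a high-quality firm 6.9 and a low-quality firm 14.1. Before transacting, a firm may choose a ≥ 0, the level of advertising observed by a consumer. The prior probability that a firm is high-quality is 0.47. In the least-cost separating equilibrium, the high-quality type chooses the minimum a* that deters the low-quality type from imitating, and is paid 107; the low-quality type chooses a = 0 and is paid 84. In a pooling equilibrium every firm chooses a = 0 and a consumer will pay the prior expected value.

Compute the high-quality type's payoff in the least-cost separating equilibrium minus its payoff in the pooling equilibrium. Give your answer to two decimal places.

Least-cost separating signal: a* solves 84 = 107 − 14.1·a*, so a* = (107 − 84)/14.1 ≈ 1.6312.
High-quality type's separating payoff: 107 − 6.9 × a* = 107 − 6.9 × (107 − 84)/14.1 = 107 − 158.7/14.1 ≈ 95.7447.
Pooling payoff: 0.47 × 107 + 0.53 × 84 = 94.81.
Difference: 95.7447 − 94.81 = 0.9347, i.e. 0.93 to two decimal places.
The high-quality type prefers to separate.

0.93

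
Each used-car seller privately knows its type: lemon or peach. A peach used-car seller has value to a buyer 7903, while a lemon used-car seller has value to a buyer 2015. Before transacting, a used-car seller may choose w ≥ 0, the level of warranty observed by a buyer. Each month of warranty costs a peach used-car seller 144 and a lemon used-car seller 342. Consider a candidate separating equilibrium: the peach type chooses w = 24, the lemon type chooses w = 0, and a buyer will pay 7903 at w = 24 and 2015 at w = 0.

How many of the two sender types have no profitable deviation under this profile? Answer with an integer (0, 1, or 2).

2

Lemon type: stay at 0 → 2015; mimic → 7903 − 342 × 24 = -305. IC holds (2015 ≥ -305).
Peach type: signal → 7903 − 144 × 24 = 4447; deviate to 0 → 2015. IC holds (4447 ≥ 2015).
2 of 2 constraints hold, so this is a separating equilibrium.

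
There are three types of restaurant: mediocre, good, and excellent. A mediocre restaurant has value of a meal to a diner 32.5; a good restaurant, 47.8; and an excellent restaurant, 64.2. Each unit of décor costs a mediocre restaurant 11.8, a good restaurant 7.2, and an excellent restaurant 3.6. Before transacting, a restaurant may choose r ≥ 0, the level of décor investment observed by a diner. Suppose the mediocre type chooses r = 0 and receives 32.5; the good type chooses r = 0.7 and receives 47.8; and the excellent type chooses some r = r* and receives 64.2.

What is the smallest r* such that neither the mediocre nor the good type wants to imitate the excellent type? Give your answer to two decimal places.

Mediocre type (on-path payoff 32.5) won't mimic when 32.5 ≥ 64.2 − 11.8·r*, i.e. r* ≥ 2.69.
Good type (on-path payoff 47.8 − 7.2×0.7 = 42.76) won't mimic when 42.76 ≥ 64.2 − 7.2·r*, i.e. r* ≥ 2.98.
Both must hold, so r* = max(2.69, 2.98) = 2.98. The good type's constraint binds.

2.98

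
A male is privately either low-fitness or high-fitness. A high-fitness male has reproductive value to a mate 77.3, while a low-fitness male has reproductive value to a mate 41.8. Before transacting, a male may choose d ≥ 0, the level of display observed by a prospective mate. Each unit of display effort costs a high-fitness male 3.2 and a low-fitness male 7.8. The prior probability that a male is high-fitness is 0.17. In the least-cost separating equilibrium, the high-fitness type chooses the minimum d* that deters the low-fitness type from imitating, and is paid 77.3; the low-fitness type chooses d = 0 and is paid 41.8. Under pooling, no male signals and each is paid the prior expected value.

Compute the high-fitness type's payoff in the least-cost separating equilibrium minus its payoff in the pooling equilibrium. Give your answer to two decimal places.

14.90

Least-cost separating signal: d* solves 41.8 = 77.3 − 7.8·d*, so d* = (77.3 − 41.8)/7.8 ≈ 4.5513.
High-fitness type's separating payoff: 77.3 − 3.2 × d* = 77.3 − 3.2 × (77.3 − 41.8)/7.8 = 77.3 − 113.6/7.8 ≈ 62.7359.
Pooling payoff: 0.17 × 77.3 + 0.83 × 41.8 = 47.835.
Difference: 62.7359 − 47.835 = 14.9009, i.e. 14.90 to two decimal places.
The high-fitness type prefers to separate.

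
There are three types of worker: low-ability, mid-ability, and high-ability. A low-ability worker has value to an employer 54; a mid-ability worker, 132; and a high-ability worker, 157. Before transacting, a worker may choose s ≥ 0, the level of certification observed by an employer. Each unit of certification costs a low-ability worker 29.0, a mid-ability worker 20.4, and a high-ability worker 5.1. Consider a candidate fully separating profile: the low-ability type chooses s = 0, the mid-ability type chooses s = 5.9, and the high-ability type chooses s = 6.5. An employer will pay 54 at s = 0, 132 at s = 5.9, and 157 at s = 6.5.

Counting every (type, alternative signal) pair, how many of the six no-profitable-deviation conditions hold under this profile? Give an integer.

4

Mid-ability (own payoff 132 − 20.4×5.9 = 11.64): to s=0 gives 54 → profitable ✗; to s=6.5 gives 157 − 20.4×6.5 = 24.4 → profitable ✗.
High-ability (own payoff 157 − 5.1×6.5 = 123.85): to s=0 gives 54 → no gain ✓; to s=5.9 gives 132 − 5.1×5.9 = 101.91 → no gain ✓.
Low-ability (own payoff 54): to s=5.9 gives 132 − 29.0×5.9 = -39.1 → no gain ✓; to s=6.5 gives 157 − 29.0×6.5 = -31.5 → no gain ✓.
4 of the 6 constraints hold; not an equilibrium.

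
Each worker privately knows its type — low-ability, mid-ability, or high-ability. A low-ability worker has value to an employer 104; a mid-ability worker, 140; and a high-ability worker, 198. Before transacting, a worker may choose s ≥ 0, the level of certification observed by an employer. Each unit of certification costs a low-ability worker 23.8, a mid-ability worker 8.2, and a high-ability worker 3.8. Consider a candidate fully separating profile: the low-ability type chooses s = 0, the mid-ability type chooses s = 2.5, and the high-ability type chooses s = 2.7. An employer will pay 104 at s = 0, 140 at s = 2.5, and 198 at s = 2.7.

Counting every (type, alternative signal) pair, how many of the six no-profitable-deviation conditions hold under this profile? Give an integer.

4

Low-ability (own payoff 104): to s=2.5 gives 140 − 23.8×2.5 = 80.5 → no gain ✓; to s=2.7 gives 198 − 23.8×2.7 = 133.74 → profitable ✗.
Mid-ability (own payoff 140 − 8.2×2.5 = 119.5): to s=0 gives 104 → no gain ✓; to s=2.7 gives 198 − 8.2×2.7 = 175.86 → profitable ✗.
High-ability (own payoff 198 − 3.8×2.7 = 187.74): to s=0 gives 104 → no gain ✓; to s=2.5 gives 140 − 3.8×2.5 = 130.5 → no gain ✓.
4 of the 6 constraints hold; not an equilibrium.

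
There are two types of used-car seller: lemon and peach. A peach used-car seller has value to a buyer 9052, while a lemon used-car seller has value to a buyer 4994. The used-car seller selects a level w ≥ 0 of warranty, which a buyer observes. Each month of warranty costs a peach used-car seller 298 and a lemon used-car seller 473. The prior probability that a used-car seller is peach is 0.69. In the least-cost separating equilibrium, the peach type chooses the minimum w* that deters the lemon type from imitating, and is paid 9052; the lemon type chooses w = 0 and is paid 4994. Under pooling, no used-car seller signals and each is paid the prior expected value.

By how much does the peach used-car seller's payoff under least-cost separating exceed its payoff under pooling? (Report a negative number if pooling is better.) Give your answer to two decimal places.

Least-cost separating signal: w* solves 4994 = 9052 − 473·w*, so w* = (9052 − 4994)/473 ≈ 8.5793.
Peach type's separating payoff: 9052 − 298 × w* = 9052 − 298 × (9052 − 4994)/473 = 9052 − 1209284/473 ≈ 6495.3742.
Pooling payoff: 0.69 × 9052 + 0.31 × 4994 = 7794.02.
Difference: 6495.3742 − 7794.02 = -1298.6458, i.e. -1298.65 to two decimal places.
The peach type would prefer the pooling outcome.

-1298.65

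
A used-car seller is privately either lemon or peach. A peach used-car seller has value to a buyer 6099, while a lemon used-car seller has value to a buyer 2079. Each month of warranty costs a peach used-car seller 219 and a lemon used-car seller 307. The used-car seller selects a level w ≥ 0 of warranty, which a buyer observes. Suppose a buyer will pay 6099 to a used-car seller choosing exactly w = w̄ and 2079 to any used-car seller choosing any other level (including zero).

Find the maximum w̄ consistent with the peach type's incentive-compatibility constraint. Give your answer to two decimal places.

18.36

Choosing w̄ yields the peach type 6099 − 219·w̄; choosing zero yields 2079.
The peach type is indifferent at 6099 − 219·w̄ = 2079, i.e. w̄ = (6099 − 2079) / 219 ≈ 18.36.
For any w̄ above 18.36 the peach type would rather pool at zero, so separation collapses.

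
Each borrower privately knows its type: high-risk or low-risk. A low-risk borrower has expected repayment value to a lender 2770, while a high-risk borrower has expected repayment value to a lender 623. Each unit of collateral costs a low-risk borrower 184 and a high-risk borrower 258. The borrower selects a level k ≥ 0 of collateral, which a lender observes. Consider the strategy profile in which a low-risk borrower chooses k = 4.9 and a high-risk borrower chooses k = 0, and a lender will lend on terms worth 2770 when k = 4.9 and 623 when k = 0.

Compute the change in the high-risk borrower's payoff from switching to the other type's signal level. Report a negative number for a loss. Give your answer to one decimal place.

Playing k = 0 the high-risk borrower receives 623.
Deviating to k = 4.9 brings payment 2770 at cost 258 × 4.9 = 1264.2, netting 1505.8.
Gain from deviating: 1505.8 − 623 = 882.8.
The gain is positive, so the high-risk type's incentive-compatibility constraint is violated — this profile is not a separating equilibrium.

882.8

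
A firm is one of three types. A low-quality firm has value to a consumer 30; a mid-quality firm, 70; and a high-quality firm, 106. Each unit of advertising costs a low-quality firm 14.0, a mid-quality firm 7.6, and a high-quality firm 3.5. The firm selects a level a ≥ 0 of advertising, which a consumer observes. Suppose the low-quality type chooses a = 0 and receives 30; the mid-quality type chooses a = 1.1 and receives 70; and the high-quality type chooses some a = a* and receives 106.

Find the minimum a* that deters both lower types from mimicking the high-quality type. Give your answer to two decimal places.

Mid-quality type (on-path payoff 70 − 7.6×1.1 = 61.64) won't mimic when 61.64 ≥ 106 − 7.6·a*, i.e. a* ≥ 5.84.
Low-quality type (on-path payoff 30) won't mimic when 30 ≥ 106 − 14.0·a*, i.e. a* ≥ 5.43.
Both must hold, so a* = max(5.43, 5.84) = 5.84. The mid-quality type's constraint binds.

5.84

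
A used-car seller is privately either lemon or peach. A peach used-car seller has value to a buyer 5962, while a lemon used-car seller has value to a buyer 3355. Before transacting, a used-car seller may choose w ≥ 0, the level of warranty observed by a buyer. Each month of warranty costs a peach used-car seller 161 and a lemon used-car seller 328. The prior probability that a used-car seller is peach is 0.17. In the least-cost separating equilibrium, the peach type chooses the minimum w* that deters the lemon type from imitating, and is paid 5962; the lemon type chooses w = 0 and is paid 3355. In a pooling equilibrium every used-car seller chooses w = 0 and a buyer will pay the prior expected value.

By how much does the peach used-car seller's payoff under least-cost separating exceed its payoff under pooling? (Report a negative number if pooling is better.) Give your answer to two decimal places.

Least-cost separating signal: w* solves 3355 = 5962 − 328·w*, so w* = (5962 − 3355)/328 ≈ 7.9482.
Peach type's separating payoff: 5962 − 161 × w* = 5962 − 161 × (5962 − 3355)/328 = 5962 − 419727/328 ≈ 4682.3445.
Pooling payoff: 0.17 × 5962 + 0.83 × 3355 = 3798.19.
Difference: 4682.3445 − 3798.19 = 884.1545, i.e. 884.15 to two decimal places.
The peach type prefers to separate.

884.15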